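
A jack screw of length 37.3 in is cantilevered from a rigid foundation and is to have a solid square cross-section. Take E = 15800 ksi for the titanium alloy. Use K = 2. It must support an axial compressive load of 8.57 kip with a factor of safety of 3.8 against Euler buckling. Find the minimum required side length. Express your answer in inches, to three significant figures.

Required P_cr = n·P = 3.8 × 8.57 = 32.57 kip
L_e = K·L = 2 × 37.3 = 74.60 in
Required I = P_cr·L_e²/(π²E) = 3.257×10^4 × 74.60² / (π² × 1.58×10^7) = 1.162 in⁴
Solid square: I = a⁴/12  ⇒  a = (12I)^(1/4) = (12×1.162)^(1/4) = 1.93 in

a ≈ 1.93 in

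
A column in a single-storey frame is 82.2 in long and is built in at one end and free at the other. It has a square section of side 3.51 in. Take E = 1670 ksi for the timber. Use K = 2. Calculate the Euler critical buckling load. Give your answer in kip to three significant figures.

I = a⁴/12 = 3.51⁴/12 = 12.65 in⁴
Effective length L_e = K·L = 2 × 82.2 = 164.4 in
P_cr = π²EI / L_e² = π² × 1670×10³ × 12.65 / 164.4² = 7.714×10^3 lb

P_cr ≈ 7.71 kip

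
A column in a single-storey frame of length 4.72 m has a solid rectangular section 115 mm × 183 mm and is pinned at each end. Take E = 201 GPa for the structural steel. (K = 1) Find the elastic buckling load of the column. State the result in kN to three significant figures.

Buckling occurs about the weak axis: I_min = h·b³/12 with b = 115 mm (the shorter side).
I_min = 183×115³/12 = 2.319×10^7 mm⁴
I = 2.319×10^7 mm⁴ = 2.319×10^-5 m⁴
Effective length L_e = K·L = 1 × 4.72 = 4.720 m
P_cr = π²EI / L_e² = π² × 201×10⁹ × 2.319×10^-5 / 4.720² = 2.065×10^6 N

P_cr ≈ 2070 kN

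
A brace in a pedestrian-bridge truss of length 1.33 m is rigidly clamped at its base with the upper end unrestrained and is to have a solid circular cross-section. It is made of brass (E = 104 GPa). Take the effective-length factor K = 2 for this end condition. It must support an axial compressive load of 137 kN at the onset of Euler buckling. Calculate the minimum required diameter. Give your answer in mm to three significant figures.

d ≈ 66.2 mm

L_e = K·L = 2 × 1.33 = 2.660 m
Required I = P_cr·L_e²/(π²E) = 1.370×10^5 × 2.660² / (π² × 1.04×10^11) = 9.444×10^-7 m⁴
I_req = 9.444×10^5 mm⁴
Solid circle: I = πd⁴/64  ⇒  d = (64I/π)^(1/4) = (64×9.444×10^5/π)^(1/4) = 66.2 mm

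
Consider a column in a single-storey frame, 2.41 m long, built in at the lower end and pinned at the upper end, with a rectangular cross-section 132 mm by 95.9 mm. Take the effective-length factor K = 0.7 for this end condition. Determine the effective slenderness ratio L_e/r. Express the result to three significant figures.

Buckling occurs about the weak axis: I_min = h·b³/12 with b = 95.9 mm (the shorter side).
I_min = 132×95.9³/12 = 9.702×10^6 mm⁴
A = 1.266×10^4 mm²;  r_min = √(I/A) = √(9.702×10^6/1.266×10^4) = 27.68 mm
L_e = K·L = 0.7 × 2.41 m = 1.687 m = 1687.0 mm
λ = L_e / r_min = 1687.0 / 27.68 = 60.9

λ ≈ 60.9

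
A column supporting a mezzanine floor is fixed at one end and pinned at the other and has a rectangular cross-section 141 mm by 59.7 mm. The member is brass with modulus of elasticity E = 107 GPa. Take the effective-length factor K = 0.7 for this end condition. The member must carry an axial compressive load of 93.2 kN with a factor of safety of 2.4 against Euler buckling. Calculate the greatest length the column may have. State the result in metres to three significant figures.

Buckling occurs about the weak axis: I_min = h·b³/12 with b = 59.7 mm (the shorter side).
I_min = 141×59.7³/12 = 2.500×10^6 mm⁴
I = 2.500×10^-6 m⁴
Required critical load P_cr = n·P = 2.4 × 93.2 = 223.7 kN = 2.237×10^5 N
From P_cr = π²EI/(K·L)²:  L = (1/K)·√(π²EI/P_cr) = (1/0.7)·√(π²×1.07×10^11×2.500×10^-6/2.237×10^5)
L = 4.91 m

L_max ≈ 4.91 m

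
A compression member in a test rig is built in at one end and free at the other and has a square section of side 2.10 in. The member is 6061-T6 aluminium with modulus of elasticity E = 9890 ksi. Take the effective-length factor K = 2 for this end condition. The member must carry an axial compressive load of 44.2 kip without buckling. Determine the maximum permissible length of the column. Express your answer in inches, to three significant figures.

L_max ≈ 29.9 in

I = a⁴/12 = 2.10⁴/12 = 1.621 in⁴
At the buckling limit P_cr = P = 4.420×10^4 lb
From P_cr = π²EI/(K·L)²:  L = (1/K)·√(π²EI/P_cr) = (1/2)·√(π²×9.89×10^6×1.621/4.420×10^4)
L = 29.9 in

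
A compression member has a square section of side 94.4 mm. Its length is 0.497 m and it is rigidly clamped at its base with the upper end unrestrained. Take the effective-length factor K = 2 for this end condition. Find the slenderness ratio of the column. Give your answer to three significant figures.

For a square r = a/√12 = 94.4/√12 = 27.25 mm
L_e = K·L = 2 × 0.497 m = 0.9940 m = 994.00 mm
λ = L_e / r_min = 994.00 / 27.25 = 36.5

λ ≈ 36.5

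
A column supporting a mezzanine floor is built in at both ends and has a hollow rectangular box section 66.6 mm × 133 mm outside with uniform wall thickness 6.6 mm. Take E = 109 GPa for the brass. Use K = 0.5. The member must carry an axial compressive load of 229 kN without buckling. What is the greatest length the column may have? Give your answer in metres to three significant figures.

L_max ≈ 5.74 m

Inner dimensions: h_i = 133 − 2×6.6 = 119.8 mm, b_i = 66.6 − 2×6.6 = 53.40 mm
Weak-axis I_min = (h_o·b_o³ − h_i·b_i³)/12 with b_o = 66.6, b_i = 53.40 mm (shorter outer/inner sides).
I_min = (133×66.6³ − 119.8×53.40³)/12 = 1.754×10^6 mm⁴
I = 1.754×10^-6 m⁴
At the buckling limit P_cr = P = 2.290×10^5 N
From P_cr = π²EI/(K·L)²:  L = (1/K)·√(π²EI/P_cr) = (1/0.5)·√(π²×1.09×10^11×1.754×10^-6/2.290×10^5)
L = 5.74 m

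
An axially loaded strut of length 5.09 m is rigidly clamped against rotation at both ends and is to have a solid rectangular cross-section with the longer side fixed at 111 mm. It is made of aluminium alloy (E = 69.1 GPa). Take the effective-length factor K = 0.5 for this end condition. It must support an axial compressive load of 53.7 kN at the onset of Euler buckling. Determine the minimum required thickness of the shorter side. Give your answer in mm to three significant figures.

L_e = K·L = 0.5 × 5.09 = 2.545 m
Required I = P_cr·L_e²/(π²E) = 5.370×10^4 × 2.545² / (π² × 6.91×10^10) = 5.100×10^-7 m⁴
I_req = 5.100×10^5 mm⁴
Rectangle, weak axis: I_min = h·b³/12 with h = 111 mm fixed  ⇒  b = (12I/h)^(1/3) = 38.1 mm

b ≈ 38.1 mm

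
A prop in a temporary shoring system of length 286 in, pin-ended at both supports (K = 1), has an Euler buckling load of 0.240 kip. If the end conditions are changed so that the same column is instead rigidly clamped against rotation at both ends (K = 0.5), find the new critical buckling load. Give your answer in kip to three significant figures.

P_cr ∝ 1/K², so P_cr,new = P_cr,old × (K_old/K_new)² = 0.240 × (1/0.5)²
= 0.240 × 4.000 = 0.960 kip

P_cr ≈ 0.960 kip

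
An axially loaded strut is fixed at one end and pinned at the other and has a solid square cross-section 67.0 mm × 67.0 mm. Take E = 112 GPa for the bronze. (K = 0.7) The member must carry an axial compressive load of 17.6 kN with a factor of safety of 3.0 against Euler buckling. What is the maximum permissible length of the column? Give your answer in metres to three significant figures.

L_max ≈ 8.47 m

I = a⁴/12 = 67.0⁴/12 = 1.679×10^6 mm⁴
I = 1.679×10^-6 m⁴
Required critical load P_cr = n·P = 3.0 × 17.6 = 52.80 kN = 5.280×10^4 N
From P_cr = π²EI/(K·L)²:  L = (1/K)·√(π²EI/P_cr) = (1/0.7)·√(π²×1.12×10^11×1.679×10^-6/5.280×10^4)
L = 8.47 m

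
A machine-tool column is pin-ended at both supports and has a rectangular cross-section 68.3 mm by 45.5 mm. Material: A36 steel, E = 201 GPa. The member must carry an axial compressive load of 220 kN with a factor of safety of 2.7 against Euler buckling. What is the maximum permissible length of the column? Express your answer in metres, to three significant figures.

L_max ≈ 1.34 m

Buckling occurs about the weak axis: I_min = h·b³/12 with b = 45.5 mm (the shorter side).
I_min = 68.3×45.5³/12 = 5.361×10^5 mm⁴
I = 5.361×10^-7 m⁴
Required critical load P_cr = n·P = 2.7 × 220 = 594.0 kN = 5.940×10^5 N
From P_cr = π²EI/(K·L)²:  L = (1/K)·√(π²EI/P_cr) = (1/1)·√(π²×2.01×10^11×5.361×10^-7/5.940×10^5)
L = 1.34 m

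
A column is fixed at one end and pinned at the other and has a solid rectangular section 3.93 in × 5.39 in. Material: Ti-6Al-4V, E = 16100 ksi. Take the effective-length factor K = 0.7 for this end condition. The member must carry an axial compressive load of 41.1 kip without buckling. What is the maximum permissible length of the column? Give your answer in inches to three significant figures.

Buckling occurs about the weak axis: I_min = h·b³/12 with b = 3.93 in (the shorter side).
I_min = 5.39×3.93³/12 = 27.26 in⁴
At the buckling limit P_cr = P = 4.110×10^4 lb
From P_cr = π²EI/(K·L)²:  L = (1/K)·√(π²EI/P_cr) = (1/0.7)·√(π²×1.61×10^7×27.26/4.110×10^4)
L = 464 in

L_max ≈ 464 in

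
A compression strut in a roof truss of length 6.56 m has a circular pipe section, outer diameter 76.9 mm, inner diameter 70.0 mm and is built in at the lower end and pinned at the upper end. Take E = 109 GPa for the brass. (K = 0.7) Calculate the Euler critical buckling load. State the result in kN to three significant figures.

P_cr ≈ 27.4 kN

d_o = 76.9 mm, d_i = 70.0 mm
I = π(d_o⁴ − d_i⁴)/64 = π(76.9⁴ − 70.00⁴)/64 = 5.380×10^5 mm⁴
I = 5.380×10^5 mm⁴ = 5.380×10^-7 m⁴
Effective length L_e = K·L = 0.7 × 6.56 = 4.592 m
P_cr = π²EI / L_e² = π² × 109×10⁹ × 5.380×10^-7 / 4.592² = 2.745×10^4 N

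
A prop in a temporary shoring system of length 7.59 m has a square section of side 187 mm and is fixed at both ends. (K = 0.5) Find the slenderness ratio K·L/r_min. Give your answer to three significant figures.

λ ≈ 70.3

For a square r = a/√12 = 187/√12 = 53.98 mm
L_e = K·L = 0.5 × 7.59 m = 3.795 m = 3795.0 mm
λ = L_e / r_min = 3795.0 / 53.98 = 70.3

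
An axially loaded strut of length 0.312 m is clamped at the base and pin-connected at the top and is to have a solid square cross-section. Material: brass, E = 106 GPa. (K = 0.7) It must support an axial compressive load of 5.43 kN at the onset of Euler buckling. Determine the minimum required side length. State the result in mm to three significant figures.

L_e = K·L = 0.7 × 0.312 = 0.2184 m
Required I = P_cr·L_e²/(π²E) = 5.430×10^3 × 0.2184² / (π² × 1.06×10^11) = 2.476×10^-10 m⁴
I_req = 247.6 mm⁴
Solid square: I = a⁴/12  ⇒  a = (12I)^(1/4) = (12×247.6)^(1/4) = 7.38 mm

a ≈ 7.38 mm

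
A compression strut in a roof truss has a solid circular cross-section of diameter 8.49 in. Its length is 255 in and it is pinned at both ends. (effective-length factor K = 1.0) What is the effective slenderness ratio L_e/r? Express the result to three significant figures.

I = πd⁴/64 = π×8.49⁴/64 = 255.0 in⁴
A = 56.61 in²;  r_min = √(I/A) = √(255.0/56.61) = 2.122 in
L_e = K·L = 1 × 255 = 255.0 in
λ = L_e / r_min = 255.00 / 2.122 = 120

λ ≈ 120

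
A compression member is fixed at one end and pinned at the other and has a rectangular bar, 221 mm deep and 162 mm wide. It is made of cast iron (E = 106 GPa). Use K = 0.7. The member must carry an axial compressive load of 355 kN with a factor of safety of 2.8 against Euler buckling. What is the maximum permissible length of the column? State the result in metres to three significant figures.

Buckling occurs about the weak axis: I_min = h·b³/12 with b = 162 mm (the shorter side).
I_min = 221×162³/12 = 7.830×10^7 mm⁴
I = 7.830×10^-5 m⁴
Required critical load P_cr = n·P = 2.8 × 355 = 994.0 kN = 9.940×10^5 N
From P_cr = π²EI/(K·L)²:  L = (1/K)·√(π²EI/P_cr) = (1/0.7)·√(π²×1.06×10^11×7.830×10^-5/9.940×10^5)
L = 13.0 m

L_max ≈ 13.0 m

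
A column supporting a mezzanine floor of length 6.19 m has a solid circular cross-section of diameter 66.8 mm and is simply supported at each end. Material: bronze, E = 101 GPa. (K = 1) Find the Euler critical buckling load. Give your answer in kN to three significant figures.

P_cr ≈ 25.4 kN

I = πd⁴/64 = π×66.8⁴/64 = 9.774×10^5 mm⁴
I = 9.774×10^5 mm⁴ = 9.774×10^-7 m⁴
Effective length L_e = K·L = 1 × 6.19 = 6.190 m
P_cr = π²EI / L_e² = π² × 101×10⁹ × 9.774×10^-7 / 6.190² = 2.543×10^4 N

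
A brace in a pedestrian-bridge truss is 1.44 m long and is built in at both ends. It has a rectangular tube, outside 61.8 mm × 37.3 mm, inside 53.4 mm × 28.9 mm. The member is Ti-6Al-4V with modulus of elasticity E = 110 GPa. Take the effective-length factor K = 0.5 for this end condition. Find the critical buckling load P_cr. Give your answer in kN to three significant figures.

P_cr ≈ 335 kN

Weak-axis I_min = (h_o·b_o³ − h_i·b_i³)/12 with b_o = 37.3, b_i = 28.90 mm (shorter outer/inner sides).
I_min = (61.8×37.3³ − 53.40×28.90³)/12 = 1.598×10^5 mm⁴
I = 1.598×10^5 mm⁴ = 1.598×10^-7 m⁴
Effective length L_e = K·L = 0.5 × 1.44 = 0.7200 m
P_cr = π²EI / L_e² = π² × 110×10⁹ × 1.598×10^-7 / 0.7200² = 3.348×10^5 N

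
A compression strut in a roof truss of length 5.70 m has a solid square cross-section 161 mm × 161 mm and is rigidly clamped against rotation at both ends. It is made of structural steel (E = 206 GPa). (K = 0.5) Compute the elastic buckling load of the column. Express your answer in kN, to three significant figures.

P_cr ≈ 14000 kN

I = a⁴/12 = 161⁴/12 = 5.599×10^7 mm⁴
I = 5.599×10^7 mm⁴ = 5.599×10^-5 m⁴
Effective length L_e = K·L = 0.5 × 5.70 = 2.850 m
P_cr = π²EI / L_e² = π² × 206×10⁹ × 5.599×10^-5 / 2.850² = 1.402×10^7 N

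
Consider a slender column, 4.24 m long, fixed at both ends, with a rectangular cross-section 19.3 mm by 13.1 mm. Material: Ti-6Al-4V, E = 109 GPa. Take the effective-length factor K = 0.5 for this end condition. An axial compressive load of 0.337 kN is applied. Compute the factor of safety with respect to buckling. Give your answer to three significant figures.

n ≈ 2.57

Buckling occurs about the weak axis: I_min = h·b³/12 with b = 13.1 mm (the shorter side).
I_min = 19.3×13.1³/12 = 3.616×10^3 mm⁴
I = 3.616×10^3 mm⁴ = 3.616×10^-9 m⁴
Effective length L_e = K·L = 0.5 × 4.24 = 2.120 m
P_cr = π²EI / L_e² = π² × 109×10⁹ × 3.616×10^-9 / 2.120² = 865.5 N
Factor of safety n = P_cr / P = 0.86545 / 0.337 = 2.57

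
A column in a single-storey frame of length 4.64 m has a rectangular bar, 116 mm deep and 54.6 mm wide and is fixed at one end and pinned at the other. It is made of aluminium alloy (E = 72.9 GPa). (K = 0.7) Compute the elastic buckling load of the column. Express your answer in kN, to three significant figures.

P_cr ≈ 107 kN

Buckling occurs about the weak axis: I_min = h·b³/12 with b = 54.6 mm (the shorter side).
I_min = 116×54.6³/12 = 1.573×10^6 mm⁴
I = 1.573×10^6 mm⁴ = 1.573×10^-6 m⁴
Effective length L_e = K·L = 0.7 × 4.64 = 3.248 m
P_cr = π²EI / L_e² = π² × 72.9×10⁹ × 1.573×10^-6 / 3.248² = 1.073×10^5 N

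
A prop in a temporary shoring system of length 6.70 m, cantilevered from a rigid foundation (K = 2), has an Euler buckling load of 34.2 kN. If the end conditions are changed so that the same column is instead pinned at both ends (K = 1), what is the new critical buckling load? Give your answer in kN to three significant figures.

P_cr ∝ 1/K², so P_cr,new = P_cr,old × (K_old/K_new)² = 34.2 × (2/1)²
= 34.2 × 4.000 = 137 kN

P_cr ≈ 137 kN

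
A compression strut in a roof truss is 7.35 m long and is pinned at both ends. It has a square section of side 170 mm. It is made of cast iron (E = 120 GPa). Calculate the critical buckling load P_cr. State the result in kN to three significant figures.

P_cr ≈ 1530 kN

I = a⁴/12 = 170⁴/12 = 6.960×10^7 mm⁴
I = 6.960×10^7 mm⁴ = 6.960×10^-5 m⁴
Effective length L_e = K·L = 1 × 7.35 = 7.350 m
P_cr = π²EI / L_e² = π² × 120×10⁹ × 6.960×10^-5 / 7.350² = 1.526×10^6 N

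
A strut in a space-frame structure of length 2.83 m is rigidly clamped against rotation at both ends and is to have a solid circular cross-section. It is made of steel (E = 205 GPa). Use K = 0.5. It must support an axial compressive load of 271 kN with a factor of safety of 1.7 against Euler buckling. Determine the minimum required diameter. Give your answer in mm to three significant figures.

Required P_cr = n·P = 1.7 × 271 = 460.7 kN
L_e = K·L = 0.5 × 2.83 = 1.415 m
Required I = P_cr·L_e²/(π²E) = 4.607×10^5 × 1.415² / (π² × 2.05×10^11) = 4.559×10^-7 m⁴
I_req = 4.559×10^5 mm⁴
Solid circle: I = πd⁴/64  ⇒  d = (64I/π)^(1/4) = (64×4.559×10^5/π)^(1/4) = 55.2 mm

d ≈ 55.2 mm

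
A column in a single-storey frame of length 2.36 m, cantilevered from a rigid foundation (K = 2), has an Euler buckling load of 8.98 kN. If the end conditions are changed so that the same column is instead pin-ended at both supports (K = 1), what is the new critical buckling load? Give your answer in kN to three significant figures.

P_cr ≈ 35.9 kN

P_cr ∝ 1/K², so P_cr,new = P_cr,old × (K_old/K_new)² = 8.98 × (2/1)²
= 8.98 × 4.000 = 35.9 kN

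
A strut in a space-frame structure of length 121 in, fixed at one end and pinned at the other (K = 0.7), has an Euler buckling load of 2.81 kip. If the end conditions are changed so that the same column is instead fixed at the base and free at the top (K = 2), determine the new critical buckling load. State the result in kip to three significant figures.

P_cr ∝ 1/K², so P_cr,new = P_cr,old × (K_old/K_new)² = 2.81 × (0.7/2)²
= 2.81 × 0.1225 = 0.344 kip

P_cr ≈ 0.344 kip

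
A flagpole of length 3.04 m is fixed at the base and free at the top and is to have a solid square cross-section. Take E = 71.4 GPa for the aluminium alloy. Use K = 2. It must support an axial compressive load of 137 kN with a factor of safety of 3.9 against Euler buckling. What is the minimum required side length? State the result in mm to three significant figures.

a ≈ 135 mm

Required P_cr = n·P = 3.9 × 137 = 534.3 kN
L_e = K·L = 2 × 3.04 = 6.080 m
Required I = P_cr·L_e²/(π²E) = 5.343×10^5 × 6.080² / (π² × 7.14×10^10) = 2.803×10^-5 m⁴
I_req = 2.803×10^7 mm⁴
Solid square: I = a⁴/12  ⇒  a = (12I)^(1/4) = (12×2.803×10^7)^(1/4) = 135 mm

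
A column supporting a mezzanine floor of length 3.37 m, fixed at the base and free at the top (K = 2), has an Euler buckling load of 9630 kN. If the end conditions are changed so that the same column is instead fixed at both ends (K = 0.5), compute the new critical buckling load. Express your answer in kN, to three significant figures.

P_cr ≈ 154000 kN

P_cr ∝ 1/K², so P_cr,new = P_cr,old × (K_old/K_new)² = 9630 × (2/0.5)²
= 9630 × 16.00 = 154000 kN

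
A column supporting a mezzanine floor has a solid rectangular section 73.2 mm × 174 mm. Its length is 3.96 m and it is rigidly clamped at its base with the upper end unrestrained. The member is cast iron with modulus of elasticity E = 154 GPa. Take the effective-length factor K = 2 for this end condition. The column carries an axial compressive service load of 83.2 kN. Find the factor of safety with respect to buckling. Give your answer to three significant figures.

n ≈ 1.66

Buckling occurs about the weak axis: I_min = h·b³/12 with b = 73.2 mm (the shorter side).
I_min = 174×73.2³/12 = 5.687×10^6 mm⁴
I = 5.687×10^6 mm⁴ = 5.687×10^-6 m⁴
Effective length L_e = K·L = 2 × 3.96 = 7.920 m
P_cr = π²EI / L_e² = π² × 154×10⁹ × 5.687×10^-6 / 7.920² = 1.378×10^5 N
Factor of safety n = P_cr / P = 137.81 / 83.2 = 1.66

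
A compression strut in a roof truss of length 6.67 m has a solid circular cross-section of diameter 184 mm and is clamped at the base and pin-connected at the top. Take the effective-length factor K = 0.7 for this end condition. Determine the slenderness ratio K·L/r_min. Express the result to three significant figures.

λ ≈ 102

For a solid circle r = d/4 = 184/4 = 46.00 mm
L_e = K·L = 0.7 × 6.67 m = 4.669 m = 4669.0 mm
λ = L_e / r_min = 4669.0 / 46.00 = 102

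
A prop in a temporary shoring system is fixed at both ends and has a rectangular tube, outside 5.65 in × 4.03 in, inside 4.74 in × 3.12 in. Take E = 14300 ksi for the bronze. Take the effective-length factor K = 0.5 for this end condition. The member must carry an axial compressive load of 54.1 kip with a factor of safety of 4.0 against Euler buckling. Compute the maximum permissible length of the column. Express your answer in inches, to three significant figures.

L_max ≈ 222 in

Weak-axis I_min = (h_o·b_o³ − h_i·b_i³)/12 with b_o = 4.03, b_i = 3.120 in (shorter outer/inner sides).
I_min = (5.65×4.03³ − 4.740×3.120³)/12 = 18.82 in⁴
Required critical load P_cr = n·P = 4.0 × 54.1 = 216.4 kip = 2.164×10^5 lb
From P_cr = π²EI/(K·L)²:  L = (1/K)·√(π²EI/P_cr) = (1/0.5)·√(π²×1.43×10^7×18.82/2.164×10^5)
L = 222 in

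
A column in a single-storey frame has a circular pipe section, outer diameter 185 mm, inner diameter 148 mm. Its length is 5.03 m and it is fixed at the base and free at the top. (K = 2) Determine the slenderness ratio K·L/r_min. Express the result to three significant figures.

λ ≈ 170

d_o = 185 mm, d_i = 148 mm
I = π(d_o⁴ − d_i⁴)/64 = π(185⁴ − 148.0⁴)/64 = 3.395×10^7 mm⁴
A = 9.677×10^3 mm²;  r_min = √(I/A) = √(3.395×10^7/9.677×10^3) = 59.23 mm
L_e = K·L = 2 × 5.03 m = 10.06 m = 10060 mm
λ = L_e / r_min = 10060 / 59.23 = 170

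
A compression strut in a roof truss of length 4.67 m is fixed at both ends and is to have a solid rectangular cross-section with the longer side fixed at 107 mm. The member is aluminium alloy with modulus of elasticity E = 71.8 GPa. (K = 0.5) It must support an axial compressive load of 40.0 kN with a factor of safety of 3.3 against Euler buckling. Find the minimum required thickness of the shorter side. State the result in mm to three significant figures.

b ≈ 48.5 mm

Required P_cr = n·P = 3.3 × 40.0 = 132.0 kN
L_e = K·L = 0.5 × 4.67 = 2.335 m
Required I = P_cr·L_e²/(π²E) = 1.320×10^5 × 2.335² / (π² × 7.18×10^10) = 1.016×10^-6 m⁴
I_req = 1.016×10^6 mm⁴
Rectangle, weak axis: I_min = h·b³/12 with h = 107 mm fixed  ⇒  b = (12I/h)^(1/3) = 48.5 mm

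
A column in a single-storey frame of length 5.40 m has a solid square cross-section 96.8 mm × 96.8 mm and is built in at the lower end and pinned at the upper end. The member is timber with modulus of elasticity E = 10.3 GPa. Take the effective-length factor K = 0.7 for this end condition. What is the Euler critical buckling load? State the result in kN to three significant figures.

I = a⁴/12 = 96.8⁴/12 = 7.317×10^6 mm⁴
I = 7.317×10^6 mm⁴ = 7.317×10^-6 m⁴
Effective length L_e = K·L = 0.7 × 5.40 = 3.780 m
P_cr = π²EI / L_e² = π² × 10.3×10⁹ × 7.317×10^-6 / 3.780² = 5.206×10^4 N

P_cr ≈ 52.1 kN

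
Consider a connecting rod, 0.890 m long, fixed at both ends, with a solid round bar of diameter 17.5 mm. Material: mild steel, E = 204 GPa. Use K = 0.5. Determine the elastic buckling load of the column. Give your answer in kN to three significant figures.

P_cr ≈ 46.8 kN

I = πd⁴/64 = π×17.5⁴/64 = 4.604×10^3 mm⁴
I = 4.604×10^3 mm⁴ = 4.604×10^-9 m⁴
Effective length L_e = K·L = 0.5 × 0.890 = 0.4450 m
P_cr = π²EI / L_e² = π² × 204×10⁹ × 4.604×10^-9 / 0.4450² = 4.681×10^4 N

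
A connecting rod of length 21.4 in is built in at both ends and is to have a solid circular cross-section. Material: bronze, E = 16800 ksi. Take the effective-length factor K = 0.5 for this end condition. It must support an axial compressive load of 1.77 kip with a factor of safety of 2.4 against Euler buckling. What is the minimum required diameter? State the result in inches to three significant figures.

d ≈ 0.494 in

Required P_cr = n·P = 2.4 × 1.77 = 4.248 kip
L_e = K·L = 0.5 × 21.4 = 10.70 in
Required I = P_cr·L_e²/(π²E) = 4.248×10^3 × 10.70² / (π² × 1.68×10^7) = 2.933×10^-3 in⁴
Solid circle: I = πd⁴/64  ⇒  d = (64I/π)^(1/4) = (64×2.933×10^-3/π)^(1/4) = 0.494 in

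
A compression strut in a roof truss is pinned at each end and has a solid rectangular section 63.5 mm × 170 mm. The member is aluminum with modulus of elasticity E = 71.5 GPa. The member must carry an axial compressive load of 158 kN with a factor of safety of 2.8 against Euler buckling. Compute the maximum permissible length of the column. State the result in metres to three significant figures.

L_max ≈ 2.41 m

Buckling occurs about the weak axis: I_min = h·b³/12 with b = 63.5 mm (the shorter side).
I_min = 170×63.5³/12 = 3.627×10^6 mm⁴
I = 3.627×10^-6 m⁴
Required critical load P_cr = n·P = 2.8 × 158 = 442.4 kN = 4.424×10^5 N
From P_cr = π²EI/(K·L)²:  L = (1/K)·√(π²EI/P_cr) = (1/1)·√(π²×7.15×10^10×3.627×10^-6/4.424×10^5)
L = 2.41 m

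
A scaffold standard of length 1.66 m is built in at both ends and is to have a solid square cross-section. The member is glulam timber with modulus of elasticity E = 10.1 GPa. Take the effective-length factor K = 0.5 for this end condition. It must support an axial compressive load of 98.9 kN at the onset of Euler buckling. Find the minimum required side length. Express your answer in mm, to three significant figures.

a ≈ 53.5 mm

L_e = K·L = 0.5 × 1.66 = 0.8300 m
Required I = P_cr·L_e²/(π²E) = 9.890×10^4 × 0.8300² / (π² × 1.01×10^10) = 6.835×10^-7 m⁴
I_req = 6.835×10^5 mm⁴
Solid square: I = a⁴/12  ⇒  a = (12I)^(1/4) = (12×6.835×10^5)^(1/4) = 53.5 mm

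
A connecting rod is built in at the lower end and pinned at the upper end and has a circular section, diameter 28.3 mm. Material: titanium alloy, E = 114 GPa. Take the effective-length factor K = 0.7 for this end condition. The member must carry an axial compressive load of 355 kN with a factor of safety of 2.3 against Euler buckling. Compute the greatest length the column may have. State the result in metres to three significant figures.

L_max ≈ 0.298 m

I = πd⁴/64 = π×28.3⁴/64 = 3.149×10^4 mm⁴
I = 3.149×10^-8 m⁴
Required critical load P_cr = n·P = 2.3 × 355 = 816.5 kN = 8.165×10^5 N
From P_cr = π²EI/(K·L)²:  L = (1/K)·√(π²EI/P_cr) = (1/0.7)·√(π²×1.14×10^11×3.149×10^-8/8.165×10^5)
L = 0.298 m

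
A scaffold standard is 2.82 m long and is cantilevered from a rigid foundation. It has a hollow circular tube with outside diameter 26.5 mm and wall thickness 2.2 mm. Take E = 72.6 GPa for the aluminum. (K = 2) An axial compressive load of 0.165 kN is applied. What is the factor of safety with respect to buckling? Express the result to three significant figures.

n ≈ 1.71

Inner diameter d_i = 26.5 − 2×2.2 = 22.10 mm
I = π(d_o⁴ − d_i⁴)/64 = π(26.5⁴ − 22.10⁴)/64 = 1.250×10^4 mm⁴
I = 1.250×10^4 mm⁴ = 1.250×10^-8 m⁴
Effective length L_e = K·L = 2 × 2.82 = 5.640 m
P_cr = π²EI / L_e² = π² × 72.6×10⁹ × 1.250×10^-8 / 5.640² = 281.5 N
Factor of safety n = P_cr / P = 0.28153 / 0.165 = 1.71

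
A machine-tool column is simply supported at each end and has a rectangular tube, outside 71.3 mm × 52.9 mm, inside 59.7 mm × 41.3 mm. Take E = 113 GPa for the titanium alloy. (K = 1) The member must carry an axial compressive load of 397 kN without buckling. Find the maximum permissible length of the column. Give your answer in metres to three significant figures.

Weak-axis I_min = (h_o·b_o³ − h_i·b_i³)/12 with b_o = 52.9, b_i = 41.30 mm (shorter outer/inner sides).
I_min = (71.3×52.9³ − 59.70×41.30³)/12 = 5.291×10^5 mm⁴
I = 5.291×10^-7 m⁴
At the buckling limit P_cr = P = 3.970×10^5 N
From P_cr = π²EI/(K·L)²:  L = (1/K)·√(π²EI/P_cr) = (1/1)·√(π²×1.13×10^11×5.291×10^-7/3.970×10^5)
L = 1.22 m

L_max ≈ 1.22 m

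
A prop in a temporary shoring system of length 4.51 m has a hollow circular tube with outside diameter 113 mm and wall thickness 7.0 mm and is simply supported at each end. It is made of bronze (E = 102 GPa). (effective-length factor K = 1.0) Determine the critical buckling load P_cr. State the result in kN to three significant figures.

P_cr ≈ 163 kN

Inner diameter d_i = 113 − 2×7.0 = 99.00 mm
I = π(d_o⁴ − d_i⁴)/64 = π(113⁴ − 99.00⁴)/64 = 3.288×10^6 mm⁴
I = 3.288×10^6 mm⁴ = 3.288×10^-6 m⁴
Effective length L_e = K·L = 1 × 4.51 = 4.510 m
P_cr = π²EI / L_e² = π² × 102×10⁹ × 3.288×10^-6 / 4.510² = 1.627×10^5 N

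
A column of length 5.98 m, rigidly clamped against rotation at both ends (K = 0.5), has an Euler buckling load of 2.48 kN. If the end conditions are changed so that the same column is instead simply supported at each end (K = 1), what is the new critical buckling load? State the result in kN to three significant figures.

P_cr ≈ 0.620 kN

P_cr ∝ 1/K², so P_cr,new = P_cr,old × (K_old/K_new)² = 2.48 × (0.5/1)²
= 2.48 × 0.2500 = 0.620 kN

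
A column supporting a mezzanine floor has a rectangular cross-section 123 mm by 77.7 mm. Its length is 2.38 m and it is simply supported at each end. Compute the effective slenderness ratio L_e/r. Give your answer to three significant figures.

λ ≈ 106

For a rectangle r_min = b/√12 = 77.7/√12 = 22.43 mm
L_e = K·L = 1 × 2.38 m = 2.380 m = 2380.0 mm
λ = L_e / r_min = 2380.0 / 22.43 = 106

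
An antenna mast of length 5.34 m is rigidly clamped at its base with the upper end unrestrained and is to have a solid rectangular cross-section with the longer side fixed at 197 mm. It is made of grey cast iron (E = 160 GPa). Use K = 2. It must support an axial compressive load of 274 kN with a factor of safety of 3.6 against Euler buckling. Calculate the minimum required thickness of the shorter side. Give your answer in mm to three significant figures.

Required P_cr = n·P = 3.6 × 274 = 986.4 kN
L_e = K·L = 2 × 5.34 = 10.68 m
Required I = P_cr·L_e²/(π²E) = 9.864×10^5 × 10.68² / (π² × 1.60×10^11) = 7.125×10^-5 m⁴
I_req = 7.125×10^7 mm⁴
Rectangle, weak axis: I_min = h·b³/12 with h = 197 mm fixed  ⇒  b = (12I/h)^(1/3) = 163 mm

b ≈ 163 mm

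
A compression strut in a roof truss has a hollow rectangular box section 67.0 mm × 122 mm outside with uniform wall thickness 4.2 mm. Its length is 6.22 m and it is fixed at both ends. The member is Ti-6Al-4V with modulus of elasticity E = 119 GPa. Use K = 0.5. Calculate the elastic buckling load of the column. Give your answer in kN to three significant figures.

Inner dimensions: h_i = 122 − 2×4.2 = 113.6 mm, b_i = 67.0 − 2×4.2 = 58.60 mm
Weak-axis I_min = (h_o·b_o³ − h_i·b_i³)/12 with b_o = 67.0, b_i = 58.60 mm (shorter outer/inner sides).
I_min = (122×67.0³ − 113.6×58.60³)/12 = 1.153×10^6 mm⁴
I = 1.153×10^6 mm⁴ = 1.153×10^-6 m⁴
Effective length L_e = K·L = 0.5 × 6.22 = 3.110 m
P_cr = π²EI / L_e² = π² × 119×10⁹ × 1.153×10^-6 / 3.110² = 1.400×10^5 N

P_cr ≈ 140 kN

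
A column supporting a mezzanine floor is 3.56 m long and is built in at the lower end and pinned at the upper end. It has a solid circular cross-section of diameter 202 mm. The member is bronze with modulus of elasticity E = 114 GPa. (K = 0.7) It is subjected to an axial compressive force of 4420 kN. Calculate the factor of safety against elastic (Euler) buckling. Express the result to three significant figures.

I = πd⁴/64 = π×202⁴/64 = 8.173×10^7 mm⁴
I = 8.173×10^7 mm⁴ = 8.173×10^-5 m⁴
Effective length L_e = K·L = 0.7 × 3.56 = 2.492 m
P_cr = π²EI / L_e² = π² × 114×10⁹ × 8.173×10^-5 / 2.492² = 1.481×10^7 N
Factor of safety n = P_cr / P = 14808 / 4420 = 3.35

n ≈ 3.35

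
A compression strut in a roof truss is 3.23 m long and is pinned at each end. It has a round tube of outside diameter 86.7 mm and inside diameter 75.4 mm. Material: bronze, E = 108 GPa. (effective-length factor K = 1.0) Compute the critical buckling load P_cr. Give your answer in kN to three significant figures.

d_o = 86.7 mm, d_i = 75.4 mm
I = π(d_o⁴ − d_i⁴)/64 = π(86.7⁴ − 75.40⁴)/64 = 1.187×10^6 mm⁴
I = 1.187×10^6 mm⁴ = 1.187×10^-6 m⁴
Effective length L_e = K·L = 1 × 3.23 = 3.230 m
P_cr = π²EI / L_e² = π² × 108×10⁹ × 1.187×10^-6 / 3.230² = 1.213×10^5 N

P_cr ≈ 121 kN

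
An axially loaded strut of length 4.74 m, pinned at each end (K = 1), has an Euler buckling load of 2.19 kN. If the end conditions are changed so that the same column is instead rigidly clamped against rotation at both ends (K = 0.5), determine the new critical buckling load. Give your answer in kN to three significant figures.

P_cr ∝ 1/K², so P_cr,new = P_cr,old × (K_old/K_new)² = 2.19 × (1/0.5)²
= 2.19 × 4.000 = 8.76 kN

P_cr ≈ 8.76 kN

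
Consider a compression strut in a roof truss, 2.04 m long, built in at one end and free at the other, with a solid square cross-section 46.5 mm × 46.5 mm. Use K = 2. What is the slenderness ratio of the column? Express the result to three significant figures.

λ ≈ 304

For a square r = a/√12 = 46.5/√12 = 13.42 mm
L_e = K·L = 2 × 2.04 m = 4.080 m = 4080.0 mm
λ = L_e / r_min = 4080.0 / 13.42 = 304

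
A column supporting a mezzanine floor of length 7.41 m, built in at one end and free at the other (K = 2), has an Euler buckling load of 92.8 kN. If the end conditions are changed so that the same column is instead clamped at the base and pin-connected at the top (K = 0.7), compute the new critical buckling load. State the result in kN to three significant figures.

P_cr ∝ 1/K², so P_cr,new = P_cr,old × (K_old/K_new)² = 92.8 × (2/0.7)²
= 92.8 × 8.163 = 758 kN

P_cr ≈ 758 kN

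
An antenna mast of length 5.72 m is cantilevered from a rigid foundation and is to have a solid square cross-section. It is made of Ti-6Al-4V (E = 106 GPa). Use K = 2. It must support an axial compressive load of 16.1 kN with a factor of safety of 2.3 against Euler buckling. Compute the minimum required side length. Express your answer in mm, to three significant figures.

a ≈ 86.3 mm

Required P_cr = n·P = 2.3 × 16.1 = 37.03 kN
L_e = K·L = 2 × 5.72 = 11.44 m
Required I = P_cr·L_e²/(π²E) = 3.703×10^4 × 11.44² / (π² × 1.06×10^11) = 4.632×10^-6 m⁴
I_req = 4.632×10^6 mm⁴
Solid square: I = a⁴/12  ⇒  a = (12I)^(1/4) = (12×4.632×10^6)^(1/4) = 86.3 mm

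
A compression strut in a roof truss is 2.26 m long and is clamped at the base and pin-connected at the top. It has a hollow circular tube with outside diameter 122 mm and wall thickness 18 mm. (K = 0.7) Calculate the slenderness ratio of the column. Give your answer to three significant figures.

λ ≈ 42.4

Inner diameter d_i = 122 − 2×18 = 86.00 mm
I = π(d_o⁴ − d_i⁴)/64 = π(122⁴ − 86.00⁴)/64 = 8.189×10^6 mm⁴
A = 5.881×10^3 mm²;  r_min = √(I/A) = √(8.189×10^6/5.881×10^3) = 37.32 mm
L_e = K·L = 0.7 × 2.26 m = 1.582 m = 1582.0 mm
λ = L_e / r_min = 1582.0 / 37.32 = 42.4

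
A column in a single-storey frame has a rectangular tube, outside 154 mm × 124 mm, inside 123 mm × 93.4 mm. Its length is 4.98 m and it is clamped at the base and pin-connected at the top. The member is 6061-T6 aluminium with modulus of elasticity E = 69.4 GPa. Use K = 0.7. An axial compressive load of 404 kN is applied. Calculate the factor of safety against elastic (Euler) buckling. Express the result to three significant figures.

n ≈ 2.25

Weak-axis I_min = (h_o·b_o³ − h_i·b_i³)/12 with b_o = 124, b_i = 93.40 mm (shorter outer/inner sides).
I_min = (154×124³ − 123.0×93.40³)/12 = 1.612×10^7 mm⁴
I = 1.612×10^7 mm⁴ = 1.612×10^-5 m⁴
Effective length L_e = K·L = 0.7 × 4.98 = 3.486 m
P_cr = π²EI / L_e² = π² × 69.4×10⁹ × 1.612×10^-5 / 3.486² = 9.084×10^5 N
Factor of safety n = P_cr / P = 908.42 / 404 = 2.25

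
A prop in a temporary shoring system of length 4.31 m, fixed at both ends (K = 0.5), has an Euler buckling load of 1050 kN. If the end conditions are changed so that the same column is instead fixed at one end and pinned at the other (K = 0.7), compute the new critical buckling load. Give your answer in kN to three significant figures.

P_cr ∝ 1/K², so P_cr,new = P_cr,old × (K_old/K_new)² = 1050 × (0.5/0.7)²
= 1050 × 0.5102 = 536 kN

P_cr ≈ 536 kN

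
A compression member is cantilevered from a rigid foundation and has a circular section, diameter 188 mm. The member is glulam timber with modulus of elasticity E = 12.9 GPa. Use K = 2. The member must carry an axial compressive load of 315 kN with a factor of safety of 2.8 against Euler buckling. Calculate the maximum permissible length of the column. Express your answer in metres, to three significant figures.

L_max ≈ 1.49 m

I = πd⁴/64 = π×188⁴/64 = 6.132×10^7 mm⁴
I = 6.132×10^-5 m⁴
Required critical load P_cr = n·P = 2.8 × 315 = 882.0 kN = 8.820×10^5 N
From P_cr = π²EI/(K·L)²:  L = (1/K)·√(π²EI/P_cr) = (1/2)·√(π²×1.29×10^10×6.132×10^-5/8.820×10^5)
L = 1.49 m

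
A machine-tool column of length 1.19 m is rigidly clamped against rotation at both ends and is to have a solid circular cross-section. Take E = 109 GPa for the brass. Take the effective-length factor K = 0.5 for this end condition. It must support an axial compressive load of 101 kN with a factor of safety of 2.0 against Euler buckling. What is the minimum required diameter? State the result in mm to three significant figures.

d ≈ 34.1 mm

Required P_cr = n·P = 2.0 × 101 = 202.0 kN
L_e = K·L = 0.5 × 1.19 = 0.5950 m
Required I = P_cr·L_e²/(π²E) = 2.020×10^5 × 0.5950² / (π² × 1.09×10^11) = 6.648×10^-8 m⁴
I_req = 6.648×10^4 mm⁴
Solid circle: I = πd⁴/64  ⇒  d = (64I/π)^(1/4) = (64×6.648×10^4/π)^(1/4) = 34.1 mm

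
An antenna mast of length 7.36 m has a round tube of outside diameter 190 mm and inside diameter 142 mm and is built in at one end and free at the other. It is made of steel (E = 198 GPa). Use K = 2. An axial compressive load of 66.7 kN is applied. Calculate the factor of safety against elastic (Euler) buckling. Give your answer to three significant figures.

n ≈ 5.95

d_o = 190 mm, d_i = 142 mm
I = π(d_o⁴ − d_i⁴)/64 = π(190⁴ − 142.0⁴)/64 = 4.401×10^7 mm⁴
I = 4.401×10^7 mm⁴ = 4.401×10^-5 m⁴
Effective length L_e = K·L = 2 × 7.36 = 14.72 m
P_cr = π²EI / L_e² = π² × 198×10⁹ × 4.401×10^-5 / 14.72² = 3.969×10^5 N
Factor of safety n = P_cr / P = 396.94 / 66.7 = 5.95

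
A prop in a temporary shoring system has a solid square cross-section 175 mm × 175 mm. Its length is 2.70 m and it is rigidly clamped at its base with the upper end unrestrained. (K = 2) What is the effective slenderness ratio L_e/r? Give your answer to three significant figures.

λ ≈ 107

I = a⁴/12 = 175⁴/12 = 7.816×10^7 mm⁴
A = 3.062×10^4 mm²;  r_min = √(I/A) = √(7.816×10^7/3.062×10^4) = 50.52 mm
L_e = K·L = 2 × 2.70 m = 5.400 m = 5400.0 mm
λ = L_e / r_min = 5400.0 / 50.52 = 107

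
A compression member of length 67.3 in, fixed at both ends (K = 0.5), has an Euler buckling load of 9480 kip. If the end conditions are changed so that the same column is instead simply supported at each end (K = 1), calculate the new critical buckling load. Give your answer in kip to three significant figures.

P_cr ∝ 1/K², so P_cr,new = P_cr,old × (K_old/K_new)² = 9480 × (0.5/1)²
= 9480 × 0.2500 = 2370 kip

P_cr ≈ 2370 kip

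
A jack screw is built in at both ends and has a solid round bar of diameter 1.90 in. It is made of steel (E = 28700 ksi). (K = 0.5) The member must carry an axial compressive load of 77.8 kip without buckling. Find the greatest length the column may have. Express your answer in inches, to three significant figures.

L_max ≈ 96.5 in

I = πd⁴/64 = π×1.90⁴/64 = 0.6397 in⁴
At the buckling limit P_cr = P = 7.780×10^4 lb
From P_cr = π²EI/(K·L)²:  L = (1/K)·√(π²EI/P_cr) = (1/0.5)·√(π²×2.87×10^7×0.6397/7.780×10^4)
L = 96.5 in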